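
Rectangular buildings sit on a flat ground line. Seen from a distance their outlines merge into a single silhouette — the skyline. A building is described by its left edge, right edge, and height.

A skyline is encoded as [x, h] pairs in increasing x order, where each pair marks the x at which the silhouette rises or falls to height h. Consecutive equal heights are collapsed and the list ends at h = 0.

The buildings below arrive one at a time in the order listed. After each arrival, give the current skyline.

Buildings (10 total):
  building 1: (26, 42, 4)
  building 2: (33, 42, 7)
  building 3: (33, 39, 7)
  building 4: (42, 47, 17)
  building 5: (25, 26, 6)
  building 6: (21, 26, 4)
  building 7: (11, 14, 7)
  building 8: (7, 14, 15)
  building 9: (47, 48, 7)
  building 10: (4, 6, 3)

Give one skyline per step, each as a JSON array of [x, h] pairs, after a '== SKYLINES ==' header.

== SKYLINES ==
[[26,4],[42,0]]
[[26,4],[33,7],[42,0]]
[[26,4],[33,7],[42,0]]
[[26,4],[33,7],[42,17],[47,0]]
[[25,6],[26,4],[33,7],[42,17],[47,0]]
[[21,4],[25,6],[26,4],[33,7],[42,17],[47,0]]
[[11,7],[14,0],[21,4],[25,6],[26,4],[33,7],[42,17],[47,0]]
[[7,15],[14,0],[21,4],[25,6],[26,4],[33,7],[42,17],[47,0]]
[[7,15],[14,0],[21,4],[25,6],[26,4],[33,7],[42,17],[47,7],[48,0]]
[[4,3],[6,0],[7,15],[14,0],[21,4],[25,6],[26,4],[33,7],[42,17],[47,7],[48,0]]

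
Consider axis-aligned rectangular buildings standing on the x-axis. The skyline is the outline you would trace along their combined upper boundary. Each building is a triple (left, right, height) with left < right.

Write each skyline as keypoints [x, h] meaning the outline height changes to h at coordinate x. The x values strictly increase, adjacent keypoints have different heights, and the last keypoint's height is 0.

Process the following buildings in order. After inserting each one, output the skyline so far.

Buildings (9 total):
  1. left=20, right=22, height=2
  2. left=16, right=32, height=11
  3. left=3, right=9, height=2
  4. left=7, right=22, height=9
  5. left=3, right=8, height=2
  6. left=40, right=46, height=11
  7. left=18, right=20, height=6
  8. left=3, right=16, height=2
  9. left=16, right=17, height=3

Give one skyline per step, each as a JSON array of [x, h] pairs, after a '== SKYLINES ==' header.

== SKYLINES ==
[[20,2],[22,0]]
[[16,11],[32,0]]
[[3,2],[9,0],[16,11],[32,0]]
[[3,2],[7,9],[16,11],[32,0]]
[[3,2],[7,9],[16,11],[32,0]]
[[3,2],[7,9],[16,11],[32,0],[40,11],[46,0]]
[[3,2],[7,9],[16,11],[32,0],[40,11],[46,0]]
[[3,2],[7,9],[16,11],[32,0],[40,11],[46,0]]
[[3,2],[7,9],[16,11],[32,0],[40,11],[46,0]]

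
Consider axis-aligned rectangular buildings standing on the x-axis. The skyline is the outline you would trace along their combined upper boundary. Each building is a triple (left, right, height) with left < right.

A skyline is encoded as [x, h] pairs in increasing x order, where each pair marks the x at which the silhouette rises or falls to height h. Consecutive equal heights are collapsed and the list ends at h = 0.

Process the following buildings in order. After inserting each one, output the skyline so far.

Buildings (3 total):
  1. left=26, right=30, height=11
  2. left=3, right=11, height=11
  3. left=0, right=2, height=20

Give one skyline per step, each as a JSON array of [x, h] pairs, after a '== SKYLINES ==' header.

== SKYLINES ==
[[26,11],[30,0]]
[[3,11],[11,0],[26,11],[30,0]]
[[0,20],[2,0],[3,11],[11,0],[26,11],[30,0]]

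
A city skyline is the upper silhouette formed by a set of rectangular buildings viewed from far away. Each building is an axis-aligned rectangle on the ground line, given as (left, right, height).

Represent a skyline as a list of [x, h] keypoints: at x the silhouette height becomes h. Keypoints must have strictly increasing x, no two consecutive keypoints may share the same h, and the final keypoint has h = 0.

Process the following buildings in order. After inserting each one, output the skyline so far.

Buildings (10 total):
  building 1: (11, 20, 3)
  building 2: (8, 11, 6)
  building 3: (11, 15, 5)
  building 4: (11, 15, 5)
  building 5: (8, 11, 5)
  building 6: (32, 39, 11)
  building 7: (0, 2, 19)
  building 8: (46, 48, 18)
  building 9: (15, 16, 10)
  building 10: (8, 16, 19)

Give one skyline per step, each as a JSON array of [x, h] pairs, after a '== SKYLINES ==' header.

== SKYLINES ==
[[11,3],[20,0]]
[[8,6],[11,3],[20,0]]
[[8,6],[11,5],[15,3],[20,0]]
[[8,6],[11,5],[15,3],[20,0]]
[[8,6],[11,5],[15,3],[20,0]]
[[8,6],[11,5],[15,3],[20,0],[32,11],[39,0]]
[[0,19],[2,0],[8,6],[11,5],[15,3],[20,0],[32,11],[39,0]]
[[0,19],[2,0],[8,6],[11,5],[15,3],[20,0],[32,11],[39,0],[46,18],[48,0]]
[[0,19],[2,0],[8,6],[11,5],[15,10],[16,3],[20,0],[32,11],[39,0],[46,18],[48,0]]
[[0,19],[2,0],[8,19],[16,3],[20,0],[32,11],[39,0],[46,18],[48,0]]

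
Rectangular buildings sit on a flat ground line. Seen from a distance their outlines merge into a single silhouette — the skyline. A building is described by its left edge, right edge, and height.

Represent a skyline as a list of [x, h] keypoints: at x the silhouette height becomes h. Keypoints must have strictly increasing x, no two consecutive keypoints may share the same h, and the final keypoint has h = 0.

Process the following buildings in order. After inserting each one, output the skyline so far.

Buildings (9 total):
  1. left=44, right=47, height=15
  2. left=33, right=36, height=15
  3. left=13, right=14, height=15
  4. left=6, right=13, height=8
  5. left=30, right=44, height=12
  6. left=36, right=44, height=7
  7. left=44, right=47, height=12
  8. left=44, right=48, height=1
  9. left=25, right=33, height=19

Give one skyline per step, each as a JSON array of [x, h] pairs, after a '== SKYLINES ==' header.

== SKYLINES ==
[[44,15],[47,0]]
[[33,15],[36,0],[44,15],[47,0]]
[[13,15],[14,0],[33,15],[36,0],[44,15],[47,0]]
[[6,8],[13,15],[14,0],[33,15],[36,0],[44,15],[47,0]]
[[6,8],[13,15],[14,0],[30,12],[33,15],[36,12],[44,15],[47,0]]
[[6,8],[13,15],[14,0],[30,12],[33,15],[36,12],[44,15],[47,0]]
[[6,8],[13,15],[14,0],[30,12],[33,15],[36,12],[44,15],[47,0]]
[[6,8],[13,15],[14,0],[30,12],[33,15],[36,12],[44,15],[47,1],[48,0]]
[[6,8],[13,15],[14,0],[25,19],[33,15],[36,12],[44,15],[47,1],[48,0]]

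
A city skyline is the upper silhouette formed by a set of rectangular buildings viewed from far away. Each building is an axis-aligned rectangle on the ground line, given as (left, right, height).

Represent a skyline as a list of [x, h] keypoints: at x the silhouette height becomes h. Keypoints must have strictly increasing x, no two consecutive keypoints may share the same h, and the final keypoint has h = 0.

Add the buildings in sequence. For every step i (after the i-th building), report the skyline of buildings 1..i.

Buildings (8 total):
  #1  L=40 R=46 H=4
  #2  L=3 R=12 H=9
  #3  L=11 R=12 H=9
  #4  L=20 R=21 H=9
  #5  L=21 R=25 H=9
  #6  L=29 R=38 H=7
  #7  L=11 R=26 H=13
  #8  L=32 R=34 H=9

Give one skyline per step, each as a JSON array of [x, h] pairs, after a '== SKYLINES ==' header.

== SKYLINES ==
[[40,4],[46,0]]
[[3,9],[12,0],[40,4],[46,0]]
[[3,9],[12,0],[40,4],[46,0]]
[[3,9],[12,0],[20,9],[21,0],[40,4],[46,0]]
[[3,9],[12,0],[20,9],[25,0],[40,4],[46,0]]
[[3,9],[12,0],[20,9],[25,0],[29,7],[38,0],[40,4],[46,0]]
[[3,9],[11,13],[26,0],[29,7],[38,0],[40,4],[46,0]]
[[3,9],[11,13],[26,0],[29,7],[32,9],[34,7],[38,0],[40,4],[46,0]]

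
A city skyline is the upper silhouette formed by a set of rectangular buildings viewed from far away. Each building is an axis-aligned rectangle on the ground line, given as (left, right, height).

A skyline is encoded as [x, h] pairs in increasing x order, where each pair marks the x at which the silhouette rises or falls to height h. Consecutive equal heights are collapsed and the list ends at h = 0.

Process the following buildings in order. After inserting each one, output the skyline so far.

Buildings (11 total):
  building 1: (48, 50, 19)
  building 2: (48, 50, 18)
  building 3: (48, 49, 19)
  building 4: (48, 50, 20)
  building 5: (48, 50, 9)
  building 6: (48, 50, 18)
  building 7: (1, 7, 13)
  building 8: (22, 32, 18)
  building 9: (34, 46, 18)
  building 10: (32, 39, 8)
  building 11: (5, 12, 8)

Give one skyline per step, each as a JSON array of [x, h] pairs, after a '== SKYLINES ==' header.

== SKYLINES ==
[[48,19],[50,0]]
[[48,19],[50,0]]
[[48,19],[50,0]]
[[48,20],[50,0]]
[[48,20],[50,0]]
[[48,20],[50,0]]
[[1,13],[7,0],[48,20],[50,0]]
[[1,13],[7,0],[22,18],[32,0],[48,20],[50,0]]
[[1,13],[7,0],[22,18],[32,0],[34,18],[46,0],[48,20],[50,0]]
[[1,13],[7,0],[22,18],[32,8],[34,18],[46,0],[48,20],[50,0]]
[[1,13],[7,8],[12,0],[22,18],[32,8],[34,18],[46,0],[48,20],[50,0]]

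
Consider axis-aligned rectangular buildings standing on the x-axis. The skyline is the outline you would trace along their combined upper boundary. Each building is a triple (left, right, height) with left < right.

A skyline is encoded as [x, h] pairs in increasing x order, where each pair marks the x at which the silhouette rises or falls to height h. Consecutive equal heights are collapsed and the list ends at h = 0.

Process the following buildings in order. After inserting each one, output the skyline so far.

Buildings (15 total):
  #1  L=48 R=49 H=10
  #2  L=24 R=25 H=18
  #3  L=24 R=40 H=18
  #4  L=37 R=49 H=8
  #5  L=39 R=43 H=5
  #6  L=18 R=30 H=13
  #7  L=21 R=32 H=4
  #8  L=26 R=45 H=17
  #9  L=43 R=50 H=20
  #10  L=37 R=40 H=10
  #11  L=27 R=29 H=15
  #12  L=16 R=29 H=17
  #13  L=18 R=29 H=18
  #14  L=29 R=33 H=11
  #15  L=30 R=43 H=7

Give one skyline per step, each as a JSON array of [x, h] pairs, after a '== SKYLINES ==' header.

== SKYLINES ==
[[48,10],[49,0]]
[[24,18],[25,0],[48,10],[49,0]]
[[24,18],[40,0],[48,10],[49,0]]
[[24,18],[40,8],[48,10],[49,0]]
[[24,18],[40,8],[48,10],[49,0]]
[[18,13],[24,18],[40,8],[48,10],[49,0]]
[[18,13],[24,18],[40,8],[48,10],[49,0]]
[[18,13],[24,18],[40,17],[45,8],[48,10],[49,0]]
[[18,13],[24,18],[40,17],[43,20],[50,0]]
[[18,13],[24,18],[40,17],[43,20],[50,0]]
[[18,13],[24,18],[40,17],[43,20],[50,0]]
[[16,17],[24,18],[40,17],[43,20],[50,0]]
[[16,17],[18,18],[40,17],[43,20],[50,0]]
[[16,17],[18,18],[40,17],[43,20],[50,0]]
[[16,17],[18,18],[40,17],[43,20],[50,0]]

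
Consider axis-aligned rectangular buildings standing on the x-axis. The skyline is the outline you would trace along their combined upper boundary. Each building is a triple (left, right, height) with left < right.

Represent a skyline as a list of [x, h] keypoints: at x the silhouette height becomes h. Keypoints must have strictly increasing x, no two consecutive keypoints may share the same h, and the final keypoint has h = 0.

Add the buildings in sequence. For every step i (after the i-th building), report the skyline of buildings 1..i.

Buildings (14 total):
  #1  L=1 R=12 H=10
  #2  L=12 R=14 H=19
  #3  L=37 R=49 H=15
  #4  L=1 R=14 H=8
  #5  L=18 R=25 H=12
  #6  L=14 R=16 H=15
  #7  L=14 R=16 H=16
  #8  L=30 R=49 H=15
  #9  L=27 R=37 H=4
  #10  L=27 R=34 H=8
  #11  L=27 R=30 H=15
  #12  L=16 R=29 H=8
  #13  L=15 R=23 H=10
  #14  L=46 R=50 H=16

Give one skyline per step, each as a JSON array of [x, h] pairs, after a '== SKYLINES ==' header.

== SKYLINES ==
[[1,10],[12,0]]
[[1,10],[12,19],[14,0]]
[[1,10],[12,19],[14,0],[37,15],[49,0]]
[[1,10],[12,19],[14,0],[37,15],[49,0]]
[[1,10],[12,19],[14,0],[18,12],[25,0],[37,15],[49,0]]
[[1,10],[12,19],[14,15],[16,0],[18,12],[25,0],[37,15],[49,0]]
[[1,10],[12,19],[14,16],[16,0],[18,12],[25,0],[37,15],[49,0]]
[[1,10],[12,19],[14,16],[16,0],[18,12],[25,0],[30,15],[49,0]]
[[1,10],[12,19],[14,16],[16,0],[18,12],[25,0],[27,4],[30,15],[49,0]]
[[1,10],[12,19],[14,16],[16,0],[18,12],[25,0],[27,8],[30,15],[49,0]]
[[1,10],[12,19],[14,16],[16,0],[18,12],[25,0],[27,15],[49,0]]
[[1,10],[12,19],[14,16],[16,8],[18,12],[25,8],[27,15],[49,0]]
[[1,10],[12,19],[14,16],[16,10],[18,12],[25,8],[27,15],[49,0]]
[[1,10],[12,19],[14,16],[16,10],[18,12],[25,8],[27,15],[46,16],[50,0]]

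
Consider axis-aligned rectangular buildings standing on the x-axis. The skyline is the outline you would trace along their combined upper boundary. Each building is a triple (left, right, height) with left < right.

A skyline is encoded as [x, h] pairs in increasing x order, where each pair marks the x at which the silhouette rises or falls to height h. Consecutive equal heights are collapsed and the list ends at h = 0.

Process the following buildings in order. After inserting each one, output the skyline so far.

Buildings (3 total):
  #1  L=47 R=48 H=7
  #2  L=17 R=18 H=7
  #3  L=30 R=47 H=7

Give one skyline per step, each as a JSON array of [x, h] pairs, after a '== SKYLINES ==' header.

== SKYLINES ==
[[47,7],[48,0]]
[[17,7],[18,0],[47,7],[48,0]]
[[17,7],[18,0],[30,7],[48,0]]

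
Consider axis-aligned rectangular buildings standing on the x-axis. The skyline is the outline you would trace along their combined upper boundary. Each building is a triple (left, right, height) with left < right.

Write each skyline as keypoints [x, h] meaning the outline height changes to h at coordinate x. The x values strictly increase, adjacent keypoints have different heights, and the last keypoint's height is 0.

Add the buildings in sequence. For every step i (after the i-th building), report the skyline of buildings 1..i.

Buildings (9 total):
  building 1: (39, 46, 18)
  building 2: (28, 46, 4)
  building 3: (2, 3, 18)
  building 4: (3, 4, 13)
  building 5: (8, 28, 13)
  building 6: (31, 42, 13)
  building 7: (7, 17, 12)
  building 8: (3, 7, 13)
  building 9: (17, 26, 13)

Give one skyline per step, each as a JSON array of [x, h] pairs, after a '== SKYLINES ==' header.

== SKYLINES ==
[[39,18],[46,0]]
[[28,4],[39,18],[46,0]]
[[2,18],[3,0],[28,4],[39,18],[46,0]]
[[2,18],[3,13],[4,0],[28,4],[39,18],[46,0]]
[[2,18],[3,13],[4,0],[8,13],[28,4],[39,18],[46,0]]
[[2,18],[3,13],[4,0],[8,13],[28,4],[31,13],[39,18],[46,0]]
[[2,18],[3,13],[4,0],[7,12],[8,13],[28,4],[31,13],[39,18],[46,0]]
[[2,18],[3,13],[7,12],[8,13],[28,4],[31,13],[39,18],[46,0]]
[[2,18],[3,13],[7,12],[8,13],[28,4],[31,13],[39,18],[46,0]]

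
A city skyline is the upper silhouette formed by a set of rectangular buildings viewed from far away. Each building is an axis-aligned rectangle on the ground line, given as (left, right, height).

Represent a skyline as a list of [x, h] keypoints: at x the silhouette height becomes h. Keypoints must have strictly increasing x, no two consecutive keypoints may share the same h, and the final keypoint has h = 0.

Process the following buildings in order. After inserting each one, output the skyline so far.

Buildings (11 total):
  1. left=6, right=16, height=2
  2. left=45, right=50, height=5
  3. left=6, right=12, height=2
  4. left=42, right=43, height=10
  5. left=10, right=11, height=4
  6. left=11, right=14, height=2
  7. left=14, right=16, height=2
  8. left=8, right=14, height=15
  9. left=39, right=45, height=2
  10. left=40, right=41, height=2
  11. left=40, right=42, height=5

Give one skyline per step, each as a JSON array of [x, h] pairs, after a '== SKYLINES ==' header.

== SKYLINES ==
[[6,2],[16,0]]
[[6,2],[16,0],[45,5],[50,0]]
[[6,2],[16,0],[45,5],[50,0]]
[[6,2],[16,0],[42,10],[43,0],[45,5],[50,0]]
[[6,2],[10,4],[11,2],[16,0],[42,10],[43,0],[45,5],[50,0]]
[[6,2],[10,4],[11,2],[16,0],[42,10],[43,0],[45,5],[50,0]]
[[6,2],[10,4],[11,2],[16,0],[42,10],[43,0],[45,5],[50,0]]
[[6,2],[8,15],[14,2],[16,0],[42,10],[43,0],[45,5],[50,0]]
[[6,2],[8,15],[14,2],[16,0],[39,2],[42,10],[43,2],[45,5],[50,0]]
[[6,2],[8,15],[14,2],[16,0],[39,2],[42,10],[43,2],[45,5],[50,0]]
[[6,2],[8,15],[14,2],[16,0],[39,2],[40,5],[42,10],[43,2],[45,5],[50,0]]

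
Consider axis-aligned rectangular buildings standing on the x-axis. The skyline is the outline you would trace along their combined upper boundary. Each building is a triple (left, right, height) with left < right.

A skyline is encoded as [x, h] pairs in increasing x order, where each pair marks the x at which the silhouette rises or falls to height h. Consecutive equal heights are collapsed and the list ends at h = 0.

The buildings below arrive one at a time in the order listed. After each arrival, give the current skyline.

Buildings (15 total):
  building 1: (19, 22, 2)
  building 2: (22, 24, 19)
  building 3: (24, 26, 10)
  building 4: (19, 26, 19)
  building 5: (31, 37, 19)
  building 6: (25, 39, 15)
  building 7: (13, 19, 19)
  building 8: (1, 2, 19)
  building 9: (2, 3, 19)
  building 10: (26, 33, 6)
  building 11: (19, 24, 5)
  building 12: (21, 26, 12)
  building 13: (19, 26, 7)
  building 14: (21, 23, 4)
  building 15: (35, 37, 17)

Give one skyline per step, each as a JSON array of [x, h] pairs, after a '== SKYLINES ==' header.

== SKYLINES ==
[[19,2],[22,0]]
[[19,2],[22,19],[24,0]]
[[19,2],[22,19],[24,10],[26,0]]
[[19,19],[26,0]]
[[19,19],[26,0],[31,19],[37,0]]
[[19,19],[26,15],[31,19],[37,15],[39,0]]
[[13,19],[26,15],[31,19],[37,15],[39,0]]
[[1,19],[2,0],[13,19],[26,15],[31,19],[37,15],[39,0]]
[[1,19],[3,0],[13,19],[26,15],[31,19],[37,15],[39,0]]
[[1,19],[3,0],[13,19],[26,15],[31,19],[37,15],[39,0]]
[[1,19],[3,0],[13,19],[26,15],[31,19],[37,15],[39,0]]
[[1,19],[3,0],[13,19],[26,15],[31,19],[37,15],[39,0]]
[[1,19],[3,0],[13,19],[26,15],[31,19],[37,15],[39,0]]
[[1,19],[3,0],[13,19],[26,15],[31,19],[37,15],[39,0]]
[[1,19],[3,0],[13,19],[26,15],[31,19],[37,15],[39,0]]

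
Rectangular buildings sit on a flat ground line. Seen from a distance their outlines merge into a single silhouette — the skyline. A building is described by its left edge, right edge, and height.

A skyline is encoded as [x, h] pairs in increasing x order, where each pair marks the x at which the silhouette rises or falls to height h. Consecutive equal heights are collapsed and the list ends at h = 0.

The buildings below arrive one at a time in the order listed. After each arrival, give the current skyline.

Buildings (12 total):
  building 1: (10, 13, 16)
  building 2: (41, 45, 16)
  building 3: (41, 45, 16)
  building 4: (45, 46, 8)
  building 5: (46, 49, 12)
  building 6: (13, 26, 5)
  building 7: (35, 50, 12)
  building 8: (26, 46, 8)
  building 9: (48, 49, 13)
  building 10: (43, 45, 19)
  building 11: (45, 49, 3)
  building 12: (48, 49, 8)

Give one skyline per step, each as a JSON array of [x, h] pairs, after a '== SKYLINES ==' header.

== SKYLINES ==
[[10,16],[13,0]]
[[10,16],[13,0],[41,16],[45,0]]
[[10,16],[13,0],[41,16],[45,0]]
[[10,16],[13,0],[41,16],[45,8],[46,0]]
[[10,16],[13,0],[41,16],[45,8],[46,12],[49,0]]
[[10,16],[13,5],[26,0],[41,16],[45,8],[46,12],[49,0]]
[[10,16],[13,5],[26,0],[35,12],[41,16],[45,12],[50,0]]
[[10,16],[13,5],[26,8],[35,12],[41,16],[45,12],[50,0]]
[[10,16],[13,5],[26,8],[35,12],[41,16],[45,12],[48,13],[49,12],[50,0]]
[[10,16],[13,5],[26,8],[35,12],[41,16],[43,19],[45,12],[48,13],[49,12],[50,0]]
[[10,16],[13,5],[26,8],[35,12],[41,16],[43,19],[45,12],[48,13],[49,12],[50,0]]
[[10,16],[13,5],[26,8],[35,12],[41,16],[43,19],[45,12],[48,13],[49,12],[50,0]]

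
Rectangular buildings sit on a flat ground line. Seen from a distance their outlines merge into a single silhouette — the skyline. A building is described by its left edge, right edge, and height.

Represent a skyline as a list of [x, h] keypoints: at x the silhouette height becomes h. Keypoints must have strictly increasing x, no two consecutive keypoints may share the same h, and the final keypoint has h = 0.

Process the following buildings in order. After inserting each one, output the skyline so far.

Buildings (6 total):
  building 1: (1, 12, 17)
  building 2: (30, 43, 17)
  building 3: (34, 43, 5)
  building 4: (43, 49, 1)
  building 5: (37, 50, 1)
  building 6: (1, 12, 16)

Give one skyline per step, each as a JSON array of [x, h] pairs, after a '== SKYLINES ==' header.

== SKYLINES ==
[[1,17],[12,0]]
[[1,17],[12,0],[30,17],[43,0]]
[[1,17],[12,0],[30,17],[43,0]]
[[1,17],[12,0],[30,17],[43,1],[49,0]]
[[1,17],[12,0],[30,17],[43,1],[50,0]]
[[1,17],[12,0],[30,17],[43,1],[50,0]]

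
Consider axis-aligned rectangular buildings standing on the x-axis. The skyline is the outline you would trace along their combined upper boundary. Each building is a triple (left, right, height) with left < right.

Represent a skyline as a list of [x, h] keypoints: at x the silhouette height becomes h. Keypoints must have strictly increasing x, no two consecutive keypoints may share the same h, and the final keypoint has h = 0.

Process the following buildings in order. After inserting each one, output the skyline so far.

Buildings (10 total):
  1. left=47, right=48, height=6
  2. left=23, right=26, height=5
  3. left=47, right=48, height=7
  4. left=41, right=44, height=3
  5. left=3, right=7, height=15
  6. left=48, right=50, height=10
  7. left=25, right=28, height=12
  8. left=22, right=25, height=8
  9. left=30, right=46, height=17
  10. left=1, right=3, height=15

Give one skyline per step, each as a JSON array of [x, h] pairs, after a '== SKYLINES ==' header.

== SKYLINES ==
[[47,6],[48,0]]
[[23,5],[26,0],[47,6],[48,0]]
[[23,5],[26,0],[47,7],[48,0]]
[[23,5],[26,0],[41,3],[44,0],[47,7],[48,0]]
[[3,15],[7,0],[23,5],[26,0],[41,3],[44,0],[47,7],[48,0]]
[[3,15],[7,0],[23,5],[26,0],[41,3],[44,0],[47,7],[48,10],[50,0]]
[[3,15],[7,0],[23,5],[25,12],[28,0],[41,3],[44,0],[47,7],[48,10],[50,0]]
[[3,15],[7,0],[22,8],[25,12],[28,0],[41,3],[44,0],[47,7],[48,10],[50,0]]
[[3,15],[7,0],[22,8],[25,12],[28,0],[30,17],[46,0],[47,7],[48,10],[50,0]]
[[1,15],[7,0],[22,8],[25,12],[28,0],[30,17],[46,0],[47,7],[48,10],[50,0]]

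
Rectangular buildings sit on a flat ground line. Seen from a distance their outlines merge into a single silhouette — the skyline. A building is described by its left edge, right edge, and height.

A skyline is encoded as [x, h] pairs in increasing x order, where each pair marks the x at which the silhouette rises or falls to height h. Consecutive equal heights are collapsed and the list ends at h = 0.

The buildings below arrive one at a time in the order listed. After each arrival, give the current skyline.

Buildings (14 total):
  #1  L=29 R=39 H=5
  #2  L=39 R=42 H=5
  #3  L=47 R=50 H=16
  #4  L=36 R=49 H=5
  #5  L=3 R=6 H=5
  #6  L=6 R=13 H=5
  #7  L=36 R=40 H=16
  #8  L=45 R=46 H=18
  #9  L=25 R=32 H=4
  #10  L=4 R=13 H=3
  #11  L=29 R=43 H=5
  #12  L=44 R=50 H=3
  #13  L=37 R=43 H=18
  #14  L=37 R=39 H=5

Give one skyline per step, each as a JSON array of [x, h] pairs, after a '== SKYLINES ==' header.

== SKYLINES ==
[[29,5],[39,0]]
[[29,5],[42,0]]
[[29,5],[42,0],[47,16],[50,0]]
[[29,5],[47,16],[50,0]]
[[3,5],[6,0],[29,5],[47,16],[50,0]]
[[3,5],[13,0],[29,5],[47,16],[50,0]]
[[3,5],[13,0],[29,5],[36,16],[40,5],[47,16],[50,0]]
[[3,5],[13,0],[29,5],[36,16],[40,5],[45,18],[46,5],[47,16],[50,0]]
[[3,5],[13,0],[25,4],[29,5],[36,16],[40,5],[45,18],[46,5],[47,16],[50,0]]
[[3,5],[13,0],[25,4],[29,5],[36,16],[40,5],[45,18],[46,5],[47,16],[50,0]]
[[3,5],[13,0],[25,4],[29,5],[36,16],[40,5],[45,18],[46,5],[47,16],[50,0]]
[[3,5],[13,0],[25,4],[29,5],[36,16],[40,5],[45,18],[46,5],[47,16],[50,0]]
[[3,5],[13,0],[25,4],[29,5],[36,16],[37,18],[43,5],[45,18],[46,5],[47,16],[50,0]]
[[3,5],[13,0],[25,4],[29,5],[36,16],[37,18],[43,5],[45,18],[46,5],[47,16],[50,0]]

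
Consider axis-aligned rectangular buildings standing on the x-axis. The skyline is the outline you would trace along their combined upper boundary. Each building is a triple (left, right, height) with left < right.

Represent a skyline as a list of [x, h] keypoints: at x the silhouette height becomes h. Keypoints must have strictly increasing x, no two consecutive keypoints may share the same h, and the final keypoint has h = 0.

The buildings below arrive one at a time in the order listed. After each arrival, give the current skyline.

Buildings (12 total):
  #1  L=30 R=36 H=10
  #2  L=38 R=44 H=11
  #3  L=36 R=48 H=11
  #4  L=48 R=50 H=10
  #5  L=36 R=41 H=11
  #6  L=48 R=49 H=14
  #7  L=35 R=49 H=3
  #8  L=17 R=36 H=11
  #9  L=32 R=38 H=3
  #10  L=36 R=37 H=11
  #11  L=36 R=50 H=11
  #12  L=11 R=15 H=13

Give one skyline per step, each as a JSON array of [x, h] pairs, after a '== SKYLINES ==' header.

== SKYLINES ==
[[30,10],[36,0]]
[[30,10],[36,0],[38,11],[44,0]]
[[30,10],[36,11],[48,0]]
[[30,10],[36,11],[48,10],[50,0]]
[[30,10],[36,11],[48,10],[50,0]]
[[30,10],[36,11],[48,14],[49,10],[50,0]]
[[30,10],[36,11],[48,14],[49,10],[50,0]]
[[17,11],[48,14],[49,10],[50,0]]
[[17,11],[48,14],[49,10],[50,0]]
[[17,11],[48,14],[49,10],[50,0]]
[[17,11],[48,14],[49,11],[50,0]]
[[11,13],[15,0],[17,11],[48,14],[49,11],[50,0]]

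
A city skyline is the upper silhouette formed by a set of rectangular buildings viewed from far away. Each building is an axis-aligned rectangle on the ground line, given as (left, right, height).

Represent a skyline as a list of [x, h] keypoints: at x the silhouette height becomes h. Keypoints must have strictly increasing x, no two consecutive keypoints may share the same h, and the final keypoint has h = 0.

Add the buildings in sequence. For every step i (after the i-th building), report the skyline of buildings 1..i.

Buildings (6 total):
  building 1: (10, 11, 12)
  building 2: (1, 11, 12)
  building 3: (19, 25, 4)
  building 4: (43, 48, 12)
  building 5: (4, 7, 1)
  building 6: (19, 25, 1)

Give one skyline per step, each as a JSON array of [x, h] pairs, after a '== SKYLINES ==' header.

== SKYLINES ==
[[10,12],[11,0]]
[[1,12],[11,0]]
[[1,12],[11,0],[19,4],[25,0]]
[[1,12],[11,0],[19,4],[25,0],[43,12],[48,0]]
[[1,12],[11,0],[19,4],[25,0],[43,12],[48,0]]
[[1,12],[11,0],[19,4],[25,0],[43,12],[48,0]]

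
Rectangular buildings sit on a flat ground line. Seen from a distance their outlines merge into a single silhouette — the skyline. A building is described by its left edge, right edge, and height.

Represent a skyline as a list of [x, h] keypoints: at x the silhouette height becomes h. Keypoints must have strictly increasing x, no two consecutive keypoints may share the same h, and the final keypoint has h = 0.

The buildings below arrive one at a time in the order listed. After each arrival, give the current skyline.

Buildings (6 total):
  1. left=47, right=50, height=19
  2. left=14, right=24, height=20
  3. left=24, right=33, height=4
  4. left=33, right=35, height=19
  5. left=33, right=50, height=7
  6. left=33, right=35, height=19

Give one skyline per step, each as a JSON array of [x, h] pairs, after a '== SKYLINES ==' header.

== SKYLINES ==
[[47,19],[50,0]]
[[14,20],[24,0],[47,19],[50,0]]
[[14,20],[24,4],[33,0],[47,19],[50,0]]
[[14,20],[24,4],[33,19],[35,0],[47,19],[50,0]]
[[14,20],[24,4],[33,19],[35,7],[47,19],[50,0]]
[[14,20],[24,4],[33,19],[35,7],[47,19],[50,0]]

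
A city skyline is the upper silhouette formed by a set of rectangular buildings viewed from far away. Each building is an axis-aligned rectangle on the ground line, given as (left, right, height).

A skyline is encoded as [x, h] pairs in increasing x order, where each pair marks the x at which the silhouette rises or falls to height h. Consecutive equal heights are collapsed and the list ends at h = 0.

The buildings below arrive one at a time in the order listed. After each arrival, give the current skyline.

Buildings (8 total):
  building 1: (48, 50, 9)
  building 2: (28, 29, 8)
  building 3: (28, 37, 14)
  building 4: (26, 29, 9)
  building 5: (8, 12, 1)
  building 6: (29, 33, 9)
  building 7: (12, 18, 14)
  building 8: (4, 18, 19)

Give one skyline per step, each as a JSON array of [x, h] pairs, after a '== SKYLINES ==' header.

== SKYLINES ==
[[48,9],[50,0]]
[[28,8],[29,0],[48,9],[50,0]]
[[28,14],[37,0],[48,9],[50,0]]
[[26,9],[28,14],[37,0],[48,9],[50,0]]
[[8,1],[12,0],[26,9],[28,14],[37,0],[48,9],[50,0]]
[[8,1],[12,0],[26,9],[28,14],[37,0],[48,9],[50,0]]
[[8,1],[12,14],[18,0],[26,9],[28,14],[37,0],[48,9],[50,0]]
[[4,19],[18,0],[26,9],[28,14],[37,0],[48,9],[50,0]]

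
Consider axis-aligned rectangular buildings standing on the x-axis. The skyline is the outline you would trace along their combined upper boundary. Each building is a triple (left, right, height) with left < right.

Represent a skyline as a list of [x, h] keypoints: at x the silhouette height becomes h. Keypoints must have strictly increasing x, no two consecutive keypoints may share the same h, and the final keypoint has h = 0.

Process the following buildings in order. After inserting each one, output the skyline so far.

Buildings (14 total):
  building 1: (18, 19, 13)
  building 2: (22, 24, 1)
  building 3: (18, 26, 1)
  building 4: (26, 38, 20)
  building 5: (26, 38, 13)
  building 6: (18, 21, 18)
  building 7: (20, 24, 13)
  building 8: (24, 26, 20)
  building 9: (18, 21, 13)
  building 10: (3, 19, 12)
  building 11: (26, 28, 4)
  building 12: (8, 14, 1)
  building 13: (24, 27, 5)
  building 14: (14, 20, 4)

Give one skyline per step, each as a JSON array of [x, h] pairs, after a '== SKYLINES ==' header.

== SKYLINES ==
[[18,13],[19,0]]
[[18,13],[19,0],[22,1],[24,0]]
[[18,13],[19,1],[26,0]]
[[18,13],[19,1],[26,20],[38,0]]
[[18,13],[19,1],[26,20],[38,0]]
[[18,18],[21,1],[26,20],[38,0]]
[[18,18],[21,13],[24,1],[26,20],[38,0]]
[[18,18],[21,13],[24,20],[38,0]]
[[18,18],[21,13],[24,20],[38,0]]
[[3,12],[18,18],[21,13],[24,20],[38,0]]
[[3,12],[18,18],[21,13],[24,20],[38,0]]
[[3,12],[18,18],[21,13],[24,20],[38,0]]
[[3,12],[18,18],[21,13],[24,20],[38,0]]
[[3,12],[18,18],[21,13],[24,20],[38,0]]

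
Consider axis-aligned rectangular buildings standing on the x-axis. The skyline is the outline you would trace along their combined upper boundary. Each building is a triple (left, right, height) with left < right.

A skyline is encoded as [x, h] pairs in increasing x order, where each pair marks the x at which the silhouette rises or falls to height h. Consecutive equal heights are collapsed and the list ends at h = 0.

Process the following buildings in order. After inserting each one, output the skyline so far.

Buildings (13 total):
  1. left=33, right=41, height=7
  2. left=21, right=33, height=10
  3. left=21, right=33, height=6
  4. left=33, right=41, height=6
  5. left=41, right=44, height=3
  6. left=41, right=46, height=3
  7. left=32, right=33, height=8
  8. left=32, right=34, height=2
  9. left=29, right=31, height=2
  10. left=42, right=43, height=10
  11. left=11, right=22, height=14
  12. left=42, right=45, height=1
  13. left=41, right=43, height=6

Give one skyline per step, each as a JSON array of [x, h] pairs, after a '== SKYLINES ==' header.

== SKYLINES ==
[[33,7],[41,0]]
[[21,10],[33,7],[41,0]]
[[21,10],[33,7],[41,0]]
[[21,10],[33,7],[41,0]]
[[21,10],[33,7],[41,3],[44,0]]
[[21,10],[33,7],[41,3],[46,0]]
[[21,10],[33,7],[41,3],[46,0]]
[[21,10],[33,7],[41,3],[46,0]]
[[21,10],[33,7],[41,3],[46,0]]
[[21,10],[33,7],[41,3],[42,10],[43,3],[46,0]]
[[11,14],[22,10],[33,7],[41,3],[42,10],[43,3],[46,0]]
[[11,14],[22,10],[33,7],[41,3],[42,10],[43,3],[46,0]]
[[11,14],[22,10],[33,7],[41,6],[42,10],[43,3],[46,0]]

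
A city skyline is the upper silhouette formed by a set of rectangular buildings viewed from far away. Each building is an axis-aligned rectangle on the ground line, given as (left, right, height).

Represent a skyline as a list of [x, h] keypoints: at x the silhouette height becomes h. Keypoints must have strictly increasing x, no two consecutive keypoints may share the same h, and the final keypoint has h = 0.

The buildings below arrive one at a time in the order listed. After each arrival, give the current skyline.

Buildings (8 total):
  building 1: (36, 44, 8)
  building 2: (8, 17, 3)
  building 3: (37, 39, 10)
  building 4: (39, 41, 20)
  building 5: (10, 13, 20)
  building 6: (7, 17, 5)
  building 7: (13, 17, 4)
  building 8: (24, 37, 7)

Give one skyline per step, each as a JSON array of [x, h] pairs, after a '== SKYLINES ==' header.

== SKYLINES ==
[[36,8],[44,0]]
[[8,3],[17,0],[36,8],[44,0]]
[[8,3],[17,0],[36,8],[37,10],[39,8],[44,0]]
[[8,3],[17,0],[36,8],[37,10],[39,20],[41,8],[44,0]]
[[8,3],[10,20],[13,3],[17,0],[36,8],[37,10],[39,20],[41,8],[44,0]]
[[7,5],[10,20],[13,5],[17,0],[36,8],[37,10],[39,20],[41,8],[44,0]]
[[7,5],[10,20],[13,5],[17,0],[36,8],[37,10],[39,20],[41,8],[44,0]]
[[7,5],[10,20],[13,5],[17,0],[24,7],[36,8],[37,10],[39,20],[41,8],[44,0]]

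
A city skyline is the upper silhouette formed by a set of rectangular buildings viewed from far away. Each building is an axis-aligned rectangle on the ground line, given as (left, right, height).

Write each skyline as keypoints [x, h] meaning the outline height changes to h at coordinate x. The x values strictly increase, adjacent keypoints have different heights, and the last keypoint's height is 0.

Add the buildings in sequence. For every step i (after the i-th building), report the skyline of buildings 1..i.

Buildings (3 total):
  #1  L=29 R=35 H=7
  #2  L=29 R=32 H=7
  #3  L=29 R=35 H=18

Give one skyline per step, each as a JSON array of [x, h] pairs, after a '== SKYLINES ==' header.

== SKYLINES ==
[[29,7],[35,0]]
[[29,7],[35,0]]
[[29,18],[35,0]]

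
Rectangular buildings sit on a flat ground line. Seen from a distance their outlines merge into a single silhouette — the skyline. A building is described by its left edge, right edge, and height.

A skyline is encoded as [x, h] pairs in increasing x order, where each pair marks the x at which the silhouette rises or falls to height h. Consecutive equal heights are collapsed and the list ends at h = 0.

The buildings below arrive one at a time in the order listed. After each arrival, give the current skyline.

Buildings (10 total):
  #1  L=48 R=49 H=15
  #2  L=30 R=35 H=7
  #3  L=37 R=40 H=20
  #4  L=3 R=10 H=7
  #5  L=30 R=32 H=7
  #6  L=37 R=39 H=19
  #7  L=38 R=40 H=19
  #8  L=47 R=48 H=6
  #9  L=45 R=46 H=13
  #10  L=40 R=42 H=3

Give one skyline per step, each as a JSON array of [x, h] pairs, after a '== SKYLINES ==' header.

== SKYLINES ==
[[48,15],[49,0]]
[[30,7],[35,0],[48,15],[49,0]]
[[30,7],[35,0],[37,20],[40,0],[48,15],[49,0]]
[[3,7],[10,0],[30,7],[35,0],[37,20],[40,0],[48,15],[49,0]]
[[3,7],[10,0],[30,7],[35,0],[37,20],[40,0],[48,15],[49,0]]
[[3,7],[10,0],[30,7],[35,0],[37,20],[40,0],[48,15],[49,0]]
[[3,7],[10,0],[30,7],[35,0],[37,20],[40,0],[48,15],[49,0]]
[[3,7],[10,0],[30,7],[35,0],[37,20],[40,0],[47,6],[48,15],[49,0]]
[[3,7],[10,0],[30,7],[35,0],[37,20],[40,0],[45,13],[46,0],[47,6],[48,15],[49,0]]
[[3,7],[10,0],[30,7],[35,0],[37,20],[40,3],[42,0],[45,13],[46,0],[47,6],[48,15],[49,0]]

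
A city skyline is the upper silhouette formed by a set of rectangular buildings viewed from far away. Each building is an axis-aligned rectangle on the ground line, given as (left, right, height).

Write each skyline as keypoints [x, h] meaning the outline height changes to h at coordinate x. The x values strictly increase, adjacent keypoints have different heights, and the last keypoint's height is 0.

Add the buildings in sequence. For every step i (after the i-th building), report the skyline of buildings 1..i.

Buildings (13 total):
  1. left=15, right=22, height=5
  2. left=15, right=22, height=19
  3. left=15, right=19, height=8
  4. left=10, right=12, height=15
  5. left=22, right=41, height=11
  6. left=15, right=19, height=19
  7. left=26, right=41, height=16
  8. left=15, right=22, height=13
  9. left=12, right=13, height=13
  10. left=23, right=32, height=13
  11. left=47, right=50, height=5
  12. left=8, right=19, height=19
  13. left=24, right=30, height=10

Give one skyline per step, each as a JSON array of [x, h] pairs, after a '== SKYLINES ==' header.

== SKYLINES ==
[[15,5],[22,0]]
[[15,19],[22,0]]
[[15,19],[22,0]]
[[10,15],[12,0],[15,19],[22,0]]
[[10,15],[12,0],[15,19],[22,11],[41,0]]
[[10,15],[12,0],[15,19],[22,11],[41,0]]
[[10,15],[12,0],[15,19],[22,11],[26,16],[41,0]]
[[10,15],[12,0],[15,19],[22,11],[26,16],[41,0]]
[[10,15],[12,13],[13,0],[15,19],[22,11],[26,16],[41,0]]
[[10,15],[12,13],[13,0],[15,19],[22,11],[23,13],[26,16],[41,0]]
[[10,15],[12,13],[13,0],[15,19],[22,11],[23,13],[26,16],[41,0],[47,5],[50,0]]
[[8,19],[22,11],[23,13],[26,16],[41,0],[47,5],[50,0]]
[[8,19],[22,11],[23,13],[26,16],[41,0],[47,5],[50,0]]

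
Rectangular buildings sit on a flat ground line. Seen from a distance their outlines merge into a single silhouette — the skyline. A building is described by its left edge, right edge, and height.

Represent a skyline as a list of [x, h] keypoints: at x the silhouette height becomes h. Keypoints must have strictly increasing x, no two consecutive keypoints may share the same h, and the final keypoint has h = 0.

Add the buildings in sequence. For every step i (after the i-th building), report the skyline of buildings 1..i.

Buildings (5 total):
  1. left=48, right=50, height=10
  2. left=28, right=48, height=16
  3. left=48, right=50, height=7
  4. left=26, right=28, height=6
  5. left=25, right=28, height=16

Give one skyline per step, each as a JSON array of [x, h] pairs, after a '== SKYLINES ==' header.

== SKYLINES ==
[[48,10],[50,0]]
[[28,16],[48,10],[50,0]]
[[28,16],[48,10],[50,0]]
[[26,6],[28,16],[48,10],[50,0]]
[[25,16],[48,10],[50,0]]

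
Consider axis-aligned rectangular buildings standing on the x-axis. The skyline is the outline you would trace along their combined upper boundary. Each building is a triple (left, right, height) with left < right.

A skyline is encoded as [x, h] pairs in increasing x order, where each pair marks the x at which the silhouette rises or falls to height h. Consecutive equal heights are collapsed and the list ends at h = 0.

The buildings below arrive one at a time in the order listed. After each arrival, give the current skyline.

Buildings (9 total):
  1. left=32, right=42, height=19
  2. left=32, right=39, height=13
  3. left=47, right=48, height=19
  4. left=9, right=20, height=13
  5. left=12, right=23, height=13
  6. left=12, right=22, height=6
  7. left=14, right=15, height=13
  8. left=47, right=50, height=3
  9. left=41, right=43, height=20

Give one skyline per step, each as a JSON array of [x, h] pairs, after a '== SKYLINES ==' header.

== SKYLINES ==
[[32,19],[42,0]]
[[32,19],[42,0]]
[[32,19],[42,0],[47,19],[48,0]]
[[9,13],[20,0],[32,19],[42,0],[47,19],[48,0]]
[[9,13],[23,0],[32,19],[42,0],[47,19],[48,0]]
[[9,13],[23,0],[32,19],[42,0],[47,19],[48,0]]
[[9,13],[23,0],[32,19],[42,0],[47,19],[48,0]]
[[9,13],[23,0],[32,19],[42,0],[47,19],[48,3],[50,0]]
[[9,13],[23,0],[32,19],[41,20],[43,0],[47,19],[48,3],[50,0]]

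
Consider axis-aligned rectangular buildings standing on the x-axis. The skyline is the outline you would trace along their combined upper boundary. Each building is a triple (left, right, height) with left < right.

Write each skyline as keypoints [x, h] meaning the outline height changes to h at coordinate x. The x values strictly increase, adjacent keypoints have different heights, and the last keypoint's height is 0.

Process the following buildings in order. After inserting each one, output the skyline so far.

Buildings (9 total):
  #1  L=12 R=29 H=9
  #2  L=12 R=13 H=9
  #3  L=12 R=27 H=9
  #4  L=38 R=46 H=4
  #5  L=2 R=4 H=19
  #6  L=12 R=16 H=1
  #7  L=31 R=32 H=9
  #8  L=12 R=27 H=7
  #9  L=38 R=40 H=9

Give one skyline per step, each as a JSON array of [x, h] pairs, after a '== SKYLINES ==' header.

== SKYLINES ==
[[12,9],[29,0]]
[[12,9],[29,0]]
[[12,9],[29,0]]
[[12,9],[29,0],[38,4],[46,0]]
[[2,19],[4,0],[12,9],[29,0],[38,4],[46,0]]
[[2,19],[4,0],[12,9],[29,0],[38,4],[46,0]]
[[2,19],[4,0],[12,9],[29,0],[31,9],[32,0],[38,4],[46,0]]
[[2,19],[4,0],[12,9],[29,0],[31,9],[32,0],[38,4],[46,0]]
[[2,19],[4,0],[12,9],[29,0],[31,9],[32,0],[38,9],[40,4],[46,0]]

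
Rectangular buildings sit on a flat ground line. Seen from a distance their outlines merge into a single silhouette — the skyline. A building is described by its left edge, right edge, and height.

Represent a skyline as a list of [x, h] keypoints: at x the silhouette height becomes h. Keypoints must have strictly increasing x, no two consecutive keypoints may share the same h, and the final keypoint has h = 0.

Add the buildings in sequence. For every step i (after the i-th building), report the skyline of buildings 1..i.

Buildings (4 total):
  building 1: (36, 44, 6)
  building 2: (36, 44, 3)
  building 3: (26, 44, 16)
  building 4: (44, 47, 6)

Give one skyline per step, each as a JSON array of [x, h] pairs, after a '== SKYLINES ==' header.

== SKYLINES ==
[[36,6],[44,0]]
[[36,6],[44,0]]
[[26,16],[44,0]]
[[26,16],[44,6],[47,0]]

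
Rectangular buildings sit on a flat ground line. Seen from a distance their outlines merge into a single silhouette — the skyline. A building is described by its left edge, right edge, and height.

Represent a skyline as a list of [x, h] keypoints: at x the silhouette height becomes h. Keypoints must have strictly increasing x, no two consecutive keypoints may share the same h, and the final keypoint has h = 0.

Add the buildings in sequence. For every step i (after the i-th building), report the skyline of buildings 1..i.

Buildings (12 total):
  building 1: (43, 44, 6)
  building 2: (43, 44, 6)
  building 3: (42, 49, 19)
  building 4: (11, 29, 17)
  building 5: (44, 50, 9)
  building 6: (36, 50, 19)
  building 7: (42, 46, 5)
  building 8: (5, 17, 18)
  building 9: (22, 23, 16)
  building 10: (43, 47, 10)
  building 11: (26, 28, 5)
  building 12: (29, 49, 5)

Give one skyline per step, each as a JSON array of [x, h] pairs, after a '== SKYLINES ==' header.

== SKYLINES ==
[[43,6],[44,0]]
[[43,6],[44,0]]
[[42,19],[49,0]]
[[11,17],[29,0],[42,19],[49,0]]
[[11,17],[29,0],[42,19],[49,9],[50,0]]
[[11,17],[29,0],[36,19],[50,0]]
[[11,17],[29,0],[36,19],[50,0]]
[[5,18],[17,17],[29,0],[36,19],[50,0]]
[[5,18],[17,17],[29,0],[36,19],[50,0]]
[[5,18],[17,17],[29,0],[36,19],[50,0]]
[[5,18],[17,17],[29,0],[36,19],[50,0]]
[[5,18],[17,17],[29,5],[36,19],[50,0]]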